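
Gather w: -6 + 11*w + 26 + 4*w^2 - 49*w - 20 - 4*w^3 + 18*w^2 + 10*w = -4*w^3 + 22*w^2 - 28*w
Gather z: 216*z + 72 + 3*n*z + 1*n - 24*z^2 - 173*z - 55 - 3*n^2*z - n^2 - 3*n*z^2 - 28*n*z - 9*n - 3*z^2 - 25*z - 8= -n^2 - 8*n + z^2*(-3*n - 27) + z*(-3*n^2 - 25*n + 18) + 9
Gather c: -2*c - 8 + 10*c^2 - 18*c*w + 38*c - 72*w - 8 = 10*c^2 + c*(36 - 18*w) - 72*w - 16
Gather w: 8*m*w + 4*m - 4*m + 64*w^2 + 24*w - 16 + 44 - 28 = 64*w^2 + w*(8*m + 24)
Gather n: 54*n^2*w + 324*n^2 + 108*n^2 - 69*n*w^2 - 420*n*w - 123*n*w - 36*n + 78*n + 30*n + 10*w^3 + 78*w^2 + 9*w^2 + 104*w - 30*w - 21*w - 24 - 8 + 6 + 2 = n^2*(54*w + 432) + n*(-69*w^2 - 543*w + 72) + 10*w^3 + 87*w^2 + 53*w - 24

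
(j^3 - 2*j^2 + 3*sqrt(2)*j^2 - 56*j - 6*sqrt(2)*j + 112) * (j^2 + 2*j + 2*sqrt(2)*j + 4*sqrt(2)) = j^5 + 5*sqrt(2)*j^4 - 48*j^3 - 132*sqrt(2)*j^2 + 176*j + 448*sqrt(2)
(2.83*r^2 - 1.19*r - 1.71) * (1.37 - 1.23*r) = -3.4809*r^3 + 5.3408*r^2 + 0.473*r - 2.3427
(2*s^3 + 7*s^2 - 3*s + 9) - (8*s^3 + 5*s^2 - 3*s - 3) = -6*s^3 + 2*s^2 + 12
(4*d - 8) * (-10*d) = -40*d^2 + 80*d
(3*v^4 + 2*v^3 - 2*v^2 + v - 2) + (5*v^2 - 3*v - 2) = 3*v^4 + 2*v^3 + 3*v^2 - 2*v - 4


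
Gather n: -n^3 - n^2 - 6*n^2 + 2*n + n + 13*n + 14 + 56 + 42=-n^3 - 7*n^2 + 16*n + 112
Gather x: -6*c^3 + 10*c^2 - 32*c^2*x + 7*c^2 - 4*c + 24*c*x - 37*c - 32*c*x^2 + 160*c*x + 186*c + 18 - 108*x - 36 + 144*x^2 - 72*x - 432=-6*c^3 + 17*c^2 + 145*c + x^2*(144 - 32*c) + x*(-32*c^2 + 184*c - 180) - 450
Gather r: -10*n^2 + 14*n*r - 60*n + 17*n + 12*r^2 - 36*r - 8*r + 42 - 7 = -10*n^2 - 43*n + 12*r^2 + r*(14*n - 44) + 35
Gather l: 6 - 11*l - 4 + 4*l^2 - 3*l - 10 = 4*l^2 - 14*l - 8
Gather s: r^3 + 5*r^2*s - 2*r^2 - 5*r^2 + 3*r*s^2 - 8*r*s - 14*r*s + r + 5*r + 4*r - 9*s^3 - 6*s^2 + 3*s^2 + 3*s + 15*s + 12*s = r^3 - 7*r^2 + 10*r - 9*s^3 + s^2*(3*r - 3) + s*(5*r^2 - 22*r + 30)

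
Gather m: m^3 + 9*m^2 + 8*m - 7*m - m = m^3 + 9*m^2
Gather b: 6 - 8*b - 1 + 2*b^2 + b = 2*b^2 - 7*b + 5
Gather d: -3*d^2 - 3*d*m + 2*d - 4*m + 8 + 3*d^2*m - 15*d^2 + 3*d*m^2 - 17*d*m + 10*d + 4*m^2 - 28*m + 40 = d^2*(3*m - 18) + d*(3*m^2 - 20*m + 12) + 4*m^2 - 32*m + 48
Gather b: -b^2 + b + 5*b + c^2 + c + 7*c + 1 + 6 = -b^2 + 6*b + c^2 + 8*c + 7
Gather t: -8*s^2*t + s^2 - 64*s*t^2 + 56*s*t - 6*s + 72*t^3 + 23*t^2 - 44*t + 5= s^2 - 6*s + 72*t^3 + t^2*(23 - 64*s) + t*(-8*s^2 + 56*s - 44) + 5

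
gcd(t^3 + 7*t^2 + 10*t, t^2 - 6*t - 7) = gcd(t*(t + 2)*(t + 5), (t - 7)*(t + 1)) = 1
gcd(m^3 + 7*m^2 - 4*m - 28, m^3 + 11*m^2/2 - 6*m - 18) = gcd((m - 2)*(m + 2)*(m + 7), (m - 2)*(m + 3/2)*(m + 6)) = m - 2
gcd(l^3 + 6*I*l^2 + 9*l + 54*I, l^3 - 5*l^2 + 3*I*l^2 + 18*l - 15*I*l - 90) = l^2 + 3*I*l + 18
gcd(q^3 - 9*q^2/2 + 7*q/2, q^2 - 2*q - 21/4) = q - 7/2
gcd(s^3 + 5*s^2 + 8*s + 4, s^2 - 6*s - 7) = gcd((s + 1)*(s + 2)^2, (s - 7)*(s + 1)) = s + 1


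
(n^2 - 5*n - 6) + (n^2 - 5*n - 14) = 2*n^2 - 10*n - 20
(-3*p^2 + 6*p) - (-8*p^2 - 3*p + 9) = 5*p^2 + 9*p - 9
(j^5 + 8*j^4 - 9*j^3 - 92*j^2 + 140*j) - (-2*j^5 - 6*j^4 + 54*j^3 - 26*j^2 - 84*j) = 3*j^5 + 14*j^4 - 63*j^3 - 66*j^2 + 224*j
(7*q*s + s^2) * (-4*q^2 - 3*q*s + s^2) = -28*q^3*s - 25*q^2*s^2 + 4*q*s^3 + s^4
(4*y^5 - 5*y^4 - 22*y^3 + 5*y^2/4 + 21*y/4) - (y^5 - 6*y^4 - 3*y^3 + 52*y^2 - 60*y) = 3*y^5 + y^4 - 19*y^3 - 203*y^2/4 + 261*y/4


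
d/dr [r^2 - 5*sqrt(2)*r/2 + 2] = 2*r - 5*sqrt(2)/2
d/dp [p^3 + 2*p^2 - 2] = p*(3*p + 4)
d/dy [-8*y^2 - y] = -16*y - 1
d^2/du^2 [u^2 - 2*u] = 2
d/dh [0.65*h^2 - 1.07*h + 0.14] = 1.3*h - 1.07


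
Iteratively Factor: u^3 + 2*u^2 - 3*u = (u)*(u^2 + 2*u - 3) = u*(u - 1)*(u + 3)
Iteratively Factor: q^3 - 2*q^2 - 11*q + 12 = (q - 1)*(q^2 - q - 12) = (q - 1)*(q + 3)*(q - 4)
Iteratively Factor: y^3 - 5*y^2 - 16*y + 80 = (y + 4)*(y^2 - 9*y + 20) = (y - 4)*(y + 4)*(y - 5)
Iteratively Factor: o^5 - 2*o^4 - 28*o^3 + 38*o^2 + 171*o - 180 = (o - 3)*(o^4 + o^3 - 25*o^2 - 37*o + 60) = (o - 3)*(o - 1)*(o^3 + 2*o^2 - 23*o - 60) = (o - 5)*(o - 3)*(o - 1)*(o^2 + 7*o + 12) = (o - 5)*(o - 3)*(o - 1)*(o + 4)*(o + 3)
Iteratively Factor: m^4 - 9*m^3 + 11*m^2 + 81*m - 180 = (m - 5)*(m^3 - 4*m^2 - 9*m + 36) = (m - 5)*(m + 3)*(m^2 - 7*m + 12) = (m - 5)*(m - 4)*(m + 3)*(m - 3)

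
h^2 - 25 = (h - 5)*(h + 5)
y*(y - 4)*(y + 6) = y^3 + 2*y^2 - 24*y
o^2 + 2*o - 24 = (o - 4)*(o + 6)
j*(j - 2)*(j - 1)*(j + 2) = j^4 - j^3 - 4*j^2 + 4*j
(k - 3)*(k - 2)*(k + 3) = k^3 - 2*k^2 - 9*k + 18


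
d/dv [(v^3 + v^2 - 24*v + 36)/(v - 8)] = (2*v^3 - 23*v^2 - 16*v + 156)/(v^2 - 16*v + 64)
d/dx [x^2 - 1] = 2*x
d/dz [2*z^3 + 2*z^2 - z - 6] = 6*z^2 + 4*z - 1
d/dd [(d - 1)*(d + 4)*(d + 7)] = 3*d^2 + 20*d + 17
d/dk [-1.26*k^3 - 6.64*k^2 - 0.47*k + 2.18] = -3.78*k^2 - 13.28*k - 0.47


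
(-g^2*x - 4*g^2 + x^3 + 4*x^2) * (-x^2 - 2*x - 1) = g^2*x^3 + 6*g^2*x^2 + 9*g^2*x + 4*g^2 - x^5 - 6*x^4 - 9*x^3 - 4*x^2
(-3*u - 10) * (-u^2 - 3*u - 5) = 3*u^3 + 19*u^2 + 45*u + 50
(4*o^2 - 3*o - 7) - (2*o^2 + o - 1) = 2*o^2 - 4*o - 6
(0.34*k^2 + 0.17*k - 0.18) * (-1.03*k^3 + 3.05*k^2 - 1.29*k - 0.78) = -0.3502*k^5 + 0.8619*k^4 + 0.2653*k^3 - 1.0335*k^2 + 0.0996*k + 0.1404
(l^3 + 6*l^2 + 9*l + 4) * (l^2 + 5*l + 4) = l^5 + 11*l^4 + 43*l^3 + 73*l^2 + 56*l + 16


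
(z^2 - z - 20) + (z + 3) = z^2 - 17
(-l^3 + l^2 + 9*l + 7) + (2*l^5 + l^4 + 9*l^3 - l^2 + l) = 2*l^5 + l^4 + 8*l^3 + 10*l + 7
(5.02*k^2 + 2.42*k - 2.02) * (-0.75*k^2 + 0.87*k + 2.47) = -3.765*k^4 + 2.5524*k^3 + 16.0198*k^2 + 4.22*k - 4.9894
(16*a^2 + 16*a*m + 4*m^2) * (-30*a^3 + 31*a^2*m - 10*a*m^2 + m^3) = -480*a^5 + 16*a^4*m + 216*a^3*m^2 - 20*a^2*m^3 - 24*a*m^4 + 4*m^5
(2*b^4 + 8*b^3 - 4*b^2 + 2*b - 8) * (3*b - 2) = 6*b^5 + 20*b^4 - 28*b^3 + 14*b^2 - 28*b + 16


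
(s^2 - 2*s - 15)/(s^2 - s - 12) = (s - 5)/(s - 4)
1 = 1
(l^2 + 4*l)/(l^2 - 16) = l/(l - 4)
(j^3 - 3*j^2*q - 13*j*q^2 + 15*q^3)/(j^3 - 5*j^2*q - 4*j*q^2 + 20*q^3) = (-j^2 - 2*j*q + 3*q^2)/(-j^2 + 4*q^2)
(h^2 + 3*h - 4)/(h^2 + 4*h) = (h - 1)/h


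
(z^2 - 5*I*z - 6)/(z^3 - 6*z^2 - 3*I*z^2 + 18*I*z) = (z - 2*I)/(z*(z - 6))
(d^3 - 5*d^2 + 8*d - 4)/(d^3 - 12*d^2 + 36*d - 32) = (d - 1)/(d - 8)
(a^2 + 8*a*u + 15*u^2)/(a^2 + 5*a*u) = (a + 3*u)/a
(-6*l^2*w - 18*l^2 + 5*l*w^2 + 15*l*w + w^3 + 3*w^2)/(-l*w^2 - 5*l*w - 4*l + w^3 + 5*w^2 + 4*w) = (6*l*w + 18*l + w^2 + 3*w)/(w^2 + 5*w + 4)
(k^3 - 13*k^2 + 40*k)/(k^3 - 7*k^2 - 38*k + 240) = k/(k + 6)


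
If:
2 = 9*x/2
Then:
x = 4/9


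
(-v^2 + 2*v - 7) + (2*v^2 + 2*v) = v^2 + 4*v - 7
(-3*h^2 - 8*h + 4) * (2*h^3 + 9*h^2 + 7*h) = -6*h^5 - 43*h^4 - 85*h^3 - 20*h^2 + 28*h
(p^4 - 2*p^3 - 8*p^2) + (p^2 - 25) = p^4 - 2*p^3 - 7*p^2 - 25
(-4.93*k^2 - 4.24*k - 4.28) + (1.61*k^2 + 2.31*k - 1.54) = -3.32*k^2 - 1.93*k - 5.82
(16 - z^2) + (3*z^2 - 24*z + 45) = 2*z^2 - 24*z + 61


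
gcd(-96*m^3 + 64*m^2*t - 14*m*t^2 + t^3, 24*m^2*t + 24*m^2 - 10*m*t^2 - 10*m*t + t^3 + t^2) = 24*m^2 - 10*m*t + t^2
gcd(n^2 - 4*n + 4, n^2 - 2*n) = n - 2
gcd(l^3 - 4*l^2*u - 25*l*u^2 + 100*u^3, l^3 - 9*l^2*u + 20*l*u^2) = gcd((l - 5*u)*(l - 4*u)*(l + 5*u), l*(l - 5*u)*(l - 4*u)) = l^2 - 9*l*u + 20*u^2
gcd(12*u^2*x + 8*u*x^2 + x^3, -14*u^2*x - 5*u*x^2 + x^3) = 2*u*x + x^2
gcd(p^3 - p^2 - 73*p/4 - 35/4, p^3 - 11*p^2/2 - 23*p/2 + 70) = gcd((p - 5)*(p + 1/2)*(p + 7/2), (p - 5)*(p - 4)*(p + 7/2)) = p^2 - 3*p/2 - 35/2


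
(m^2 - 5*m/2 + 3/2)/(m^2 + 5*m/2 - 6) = (m - 1)/(m + 4)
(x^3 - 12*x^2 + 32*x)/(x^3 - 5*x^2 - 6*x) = (-x^2 + 12*x - 32)/(-x^2 + 5*x + 6)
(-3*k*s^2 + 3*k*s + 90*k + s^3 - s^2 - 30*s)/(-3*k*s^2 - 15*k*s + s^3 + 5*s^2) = (s - 6)/s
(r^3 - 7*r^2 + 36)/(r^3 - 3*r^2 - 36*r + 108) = (r + 2)/(r + 6)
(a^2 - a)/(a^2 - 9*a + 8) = a/(a - 8)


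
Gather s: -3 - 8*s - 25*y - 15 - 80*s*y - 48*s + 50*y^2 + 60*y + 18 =s*(-80*y - 56) + 50*y^2 + 35*y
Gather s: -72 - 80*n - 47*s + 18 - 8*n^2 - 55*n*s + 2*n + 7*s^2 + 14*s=-8*n^2 - 78*n + 7*s^2 + s*(-55*n - 33) - 54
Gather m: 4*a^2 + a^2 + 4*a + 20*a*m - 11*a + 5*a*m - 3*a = 5*a^2 + 25*a*m - 10*a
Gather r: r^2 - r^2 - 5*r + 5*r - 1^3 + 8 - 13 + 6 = 0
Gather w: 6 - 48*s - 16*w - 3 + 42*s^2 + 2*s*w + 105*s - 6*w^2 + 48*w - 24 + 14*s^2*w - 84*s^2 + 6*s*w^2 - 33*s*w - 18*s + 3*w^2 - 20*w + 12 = -42*s^2 + 39*s + w^2*(6*s - 3) + w*(14*s^2 - 31*s + 12) - 9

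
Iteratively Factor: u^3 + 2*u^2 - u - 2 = (u + 1)*(u^2 + u - 2) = (u - 1)*(u + 1)*(u + 2)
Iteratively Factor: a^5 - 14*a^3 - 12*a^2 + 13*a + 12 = (a + 3)*(a^4 - 3*a^3 - 5*a^2 + 3*a + 4) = (a - 4)*(a + 3)*(a^3 + a^2 - a - 1) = (a - 4)*(a + 1)*(a + 3)*(a^2 - 1) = (a - 4)*(a + 1)^2*(a + 3)*(a - 1)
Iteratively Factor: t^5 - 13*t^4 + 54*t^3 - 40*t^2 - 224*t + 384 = (t - 4)*(t^4 - 9*t^3 + 18*t^2 + 32*t - 96) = (t - 4)*(t - 3)*(t^3 - 6*t^2 + 32) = (t - 4)*(t - 3)*(t + 2)*(t^2 - 8*t + 16) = (t - 4)^2*(t - 3)*(t + 2)*(t - 4)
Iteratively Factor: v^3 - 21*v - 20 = (v + 1)*(v^2 - v - 20) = (v - 5)*(v + 1)*(v + 4)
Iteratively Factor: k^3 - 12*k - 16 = (k + 2)*(k^2 - 2*k - 8) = (k + 2)^2*(k - 4)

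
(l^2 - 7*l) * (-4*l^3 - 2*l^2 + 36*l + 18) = -4*l^5 + 26*l^4 + 50*l^3 - 234*l^2 - 126*l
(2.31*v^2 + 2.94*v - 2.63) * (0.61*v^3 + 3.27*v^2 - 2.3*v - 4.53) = 1.4091*v^5 + 9.3471*v^4 + 2.6965*v^3 - 25.8264*v^2 - 7.2692*v + 11.9139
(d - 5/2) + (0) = d - 5/2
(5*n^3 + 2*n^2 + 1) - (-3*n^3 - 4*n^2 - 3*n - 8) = 8*n^3 + 6*n^2 + 3*n + 9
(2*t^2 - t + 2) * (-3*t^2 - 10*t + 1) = -6*t^4 - 17*t^3 + 6*t^2 - 21*t + 2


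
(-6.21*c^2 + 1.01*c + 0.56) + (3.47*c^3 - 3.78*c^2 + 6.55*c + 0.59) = 3.47*c^3 - 9.99*c^2 + 7.56*c + 1.15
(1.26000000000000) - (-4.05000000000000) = 5.31000000000000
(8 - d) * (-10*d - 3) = 10*d^2 - 77*d - 24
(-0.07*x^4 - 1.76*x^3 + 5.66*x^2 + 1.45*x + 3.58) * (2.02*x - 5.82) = -0.1414*x^5 - 3.1478*x^4 + 21.6764*x^3 - 30.0122*x^2 - 1.2074*x - 20.8356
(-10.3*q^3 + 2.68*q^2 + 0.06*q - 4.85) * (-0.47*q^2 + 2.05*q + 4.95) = 4.841*q^5 - 22.3746*q^4 - 45.5192*q^3 + 15.6685*q^2 - 9.6455*q - 24.0075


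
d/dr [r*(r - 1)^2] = (r - 1)*(3*r - 1)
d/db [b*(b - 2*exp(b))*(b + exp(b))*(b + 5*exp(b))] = 4*b^3*exp(b) + 4*b^3 - 14*b^2*exp(2*b) + 12*b^2*exp(b) - 30*b*exp(3*b) - 14*b*exp(2*b) - 10*exp(3*b)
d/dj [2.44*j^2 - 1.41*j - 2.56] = 4.88*j - 1.41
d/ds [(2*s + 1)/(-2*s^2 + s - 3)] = (-4*s^2 + 2*s + (2*s + 1)*(4*s - 1) - 6)/(2*s^2 - s + 3)^2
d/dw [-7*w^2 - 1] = -14*w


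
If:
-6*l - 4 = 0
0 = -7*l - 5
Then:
No Solution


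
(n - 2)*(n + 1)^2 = n^3 - 3*n - 2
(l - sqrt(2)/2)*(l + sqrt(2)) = l^2 + sqrt(2)*l/2 - 1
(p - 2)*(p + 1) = p^2 - p - 2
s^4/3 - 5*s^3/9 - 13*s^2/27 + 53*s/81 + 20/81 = (s/3 + 1/3)*(s - 5/3)*(s - 4/3)*(s + 1/3)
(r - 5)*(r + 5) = r^2 - 25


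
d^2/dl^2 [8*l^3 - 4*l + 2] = 48*l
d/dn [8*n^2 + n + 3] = 16*n + 1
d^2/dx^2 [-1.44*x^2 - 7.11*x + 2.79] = -2.88000000000000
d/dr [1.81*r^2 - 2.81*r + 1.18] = 3.62*r - 2.81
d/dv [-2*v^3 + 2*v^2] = 2*v*(2 - 3*v)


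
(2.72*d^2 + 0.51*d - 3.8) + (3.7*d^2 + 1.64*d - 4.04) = 6.42*d^2 + 2.15*d - 7.84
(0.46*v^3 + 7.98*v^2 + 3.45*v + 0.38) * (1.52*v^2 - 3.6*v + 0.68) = 0.6992*v^5 + 10.4736*v^4 - 23.1712*v^3 - 6.416*v^2 + 0.978*v + 0.2584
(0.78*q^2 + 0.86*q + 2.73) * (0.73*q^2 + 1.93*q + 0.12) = 0.5694*q^4 + 2.1332*q^3 + 3.7463*q^2 + 5.3721*q + 0.3276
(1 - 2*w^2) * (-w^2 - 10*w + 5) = 2*w^4 + 20*w^3 - 11*w^2 - 10*w + 5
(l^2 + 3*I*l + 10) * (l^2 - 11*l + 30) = l^4 - 11*l^3 + 3*I*l^3 + 40*l^2 - 33*I*l^2 - 110*l + 90*I*l + 300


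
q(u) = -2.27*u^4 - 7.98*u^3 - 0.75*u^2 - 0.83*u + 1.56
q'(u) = -9.08*u^3 - 23.94*u^2 - 1.5*u - 0.83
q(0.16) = 1.37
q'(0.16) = -1.72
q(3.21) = -513.80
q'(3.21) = -552.66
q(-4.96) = -412.92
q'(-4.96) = 525.63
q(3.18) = -497.41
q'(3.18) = -539.68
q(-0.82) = 5.11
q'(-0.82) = -10.69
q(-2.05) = 28.77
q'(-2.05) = -20.14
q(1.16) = -16.98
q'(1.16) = -48.96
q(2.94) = -379.75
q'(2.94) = -442.91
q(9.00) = -20777.55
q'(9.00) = -8572.79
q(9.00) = -20777.55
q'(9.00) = -8572.79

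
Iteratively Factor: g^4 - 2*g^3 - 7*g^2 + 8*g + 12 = (g - 2)*(g^3 - 7*g - 6) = (g - 2)*(g + 2)*(g^2 - 2*g - 3) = (g - 2)*(g + 1)*(g + 2)*(g - 3)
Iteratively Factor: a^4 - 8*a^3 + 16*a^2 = (a)*(a^3 - 8*a^2 + 16*a) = a*(a - 4)*(a^2 - 4*a) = a^2*(a - 4)*(a - 4)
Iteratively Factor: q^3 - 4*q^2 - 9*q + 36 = (q - 3)*(q^2 - q - 12) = (q - 3)*(q + 3)*(q - 4)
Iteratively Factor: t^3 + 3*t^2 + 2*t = (t + 2)*(t^2 + t) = (t + 1)*(t + 2)*(t)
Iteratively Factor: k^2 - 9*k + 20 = (k - 4)*(k - 5)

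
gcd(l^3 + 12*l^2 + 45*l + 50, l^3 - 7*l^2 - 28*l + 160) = l + 5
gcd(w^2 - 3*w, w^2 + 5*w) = w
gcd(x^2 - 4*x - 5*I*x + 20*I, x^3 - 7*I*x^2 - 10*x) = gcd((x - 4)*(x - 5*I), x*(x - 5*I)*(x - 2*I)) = x - 5*I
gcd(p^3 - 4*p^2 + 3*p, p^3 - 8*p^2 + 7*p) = p^2 - p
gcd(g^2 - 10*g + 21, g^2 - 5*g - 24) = 1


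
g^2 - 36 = (g - 6)*(g + 6)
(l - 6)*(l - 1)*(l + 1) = l^3 - 6*l^2 - l + 6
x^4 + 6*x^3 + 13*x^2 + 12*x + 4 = (x + 1)^2*(x + 2)^2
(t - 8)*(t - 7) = t^2 - 15*t + 56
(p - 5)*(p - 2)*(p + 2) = p^3 - 5*p^2 - 4*p + 20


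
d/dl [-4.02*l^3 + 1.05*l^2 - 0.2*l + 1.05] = -12.06*l^2 + 2.1*l - 0.2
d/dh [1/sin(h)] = -cos(h)/sin(h)^2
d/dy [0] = 0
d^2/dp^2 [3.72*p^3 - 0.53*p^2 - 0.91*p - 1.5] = 22.32*p - 1.06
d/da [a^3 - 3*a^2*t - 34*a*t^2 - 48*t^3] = 3*a^2 - 6*a*t - 34*t^2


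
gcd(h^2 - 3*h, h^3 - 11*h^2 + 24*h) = h^2 - 3*h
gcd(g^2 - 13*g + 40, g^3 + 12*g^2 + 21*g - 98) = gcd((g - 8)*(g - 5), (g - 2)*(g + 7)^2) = 1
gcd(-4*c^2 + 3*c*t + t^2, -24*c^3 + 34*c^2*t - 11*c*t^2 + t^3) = -c + t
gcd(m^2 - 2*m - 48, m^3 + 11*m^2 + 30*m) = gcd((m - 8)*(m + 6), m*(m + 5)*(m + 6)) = m + 6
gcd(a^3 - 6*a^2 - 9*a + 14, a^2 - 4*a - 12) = a + 2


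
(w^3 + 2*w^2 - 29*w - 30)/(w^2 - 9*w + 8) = (w^3 + 2*w^2 - 29*w - 30)/(w^2 - 9*w + 8)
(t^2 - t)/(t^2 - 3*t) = (t - 1)/(t - 3)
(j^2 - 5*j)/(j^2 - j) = (j - 5)/(j - 1)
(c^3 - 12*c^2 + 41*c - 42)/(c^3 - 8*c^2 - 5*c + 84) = (c^2 - 5*c + 6)/(c^2 - c - 12)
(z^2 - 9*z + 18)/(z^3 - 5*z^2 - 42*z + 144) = (z - 6)/(z^2 - 2*z - 48)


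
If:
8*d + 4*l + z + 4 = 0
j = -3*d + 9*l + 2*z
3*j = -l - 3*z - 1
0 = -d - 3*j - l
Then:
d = -83/193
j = 29/193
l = -4/193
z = -92/193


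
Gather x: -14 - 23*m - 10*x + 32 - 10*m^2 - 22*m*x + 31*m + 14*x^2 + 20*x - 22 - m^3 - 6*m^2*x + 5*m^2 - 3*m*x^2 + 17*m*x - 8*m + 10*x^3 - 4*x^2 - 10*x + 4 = -m^3 - 5*m^2 + 10*x^3 + x^2*(10 - 3*m) + x*(-6*m^2 - 5*m)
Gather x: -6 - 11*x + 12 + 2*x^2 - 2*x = 2*x^2 - 13*x + 6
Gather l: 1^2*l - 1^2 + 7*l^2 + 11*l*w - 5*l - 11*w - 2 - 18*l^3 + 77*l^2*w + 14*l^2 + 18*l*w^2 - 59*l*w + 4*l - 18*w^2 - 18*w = -18*l^3 + l^2*(77*w + 21) + l*(18*w^2 - 48*w) - 18*w^2 - 29*w - 3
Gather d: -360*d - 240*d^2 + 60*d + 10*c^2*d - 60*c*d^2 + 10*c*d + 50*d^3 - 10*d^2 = 50*d^3 + d^2*(-60*c - 250) + d*(10*c^2 + 10*c - 300)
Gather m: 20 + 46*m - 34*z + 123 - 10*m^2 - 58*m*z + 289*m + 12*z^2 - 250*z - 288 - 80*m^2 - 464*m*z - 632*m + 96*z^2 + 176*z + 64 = -90*m^2 + m*(-522*z - 297) + 108*z^2 - 108*z - 81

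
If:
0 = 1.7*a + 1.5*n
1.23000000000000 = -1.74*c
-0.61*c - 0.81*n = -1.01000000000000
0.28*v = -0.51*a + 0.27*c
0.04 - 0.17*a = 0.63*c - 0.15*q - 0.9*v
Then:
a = -1.57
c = -0.71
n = 1.78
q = -18.08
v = 2.18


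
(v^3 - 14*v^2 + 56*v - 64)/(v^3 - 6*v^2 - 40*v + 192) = (v - 2)/(v + 6)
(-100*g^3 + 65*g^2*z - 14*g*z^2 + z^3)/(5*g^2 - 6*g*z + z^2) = (20*g^2 - 9*g*z + z^2)/(-g + z)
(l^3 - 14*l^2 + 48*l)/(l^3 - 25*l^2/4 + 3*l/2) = 4*(l - 8)/(4*l - 1)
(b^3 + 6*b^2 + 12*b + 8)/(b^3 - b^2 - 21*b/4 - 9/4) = 4*(b^3 + 6*b^2 + 12*b + 8)/(4*b^3 - 4*b^2 - 21*b - 9)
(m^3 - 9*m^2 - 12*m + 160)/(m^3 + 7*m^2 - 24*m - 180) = (m^2 - 4*m - 32)/(m^2 + 12*m + 36)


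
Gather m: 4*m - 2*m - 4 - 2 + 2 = 2*m - 4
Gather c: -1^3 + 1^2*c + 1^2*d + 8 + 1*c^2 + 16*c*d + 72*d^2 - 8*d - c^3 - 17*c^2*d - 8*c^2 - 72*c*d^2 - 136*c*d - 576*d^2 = -c^3 + c^2*(-17*d - 7) + c*(-72*d^2 - 120*d + 1) - 504*d^2 - 7*d + 7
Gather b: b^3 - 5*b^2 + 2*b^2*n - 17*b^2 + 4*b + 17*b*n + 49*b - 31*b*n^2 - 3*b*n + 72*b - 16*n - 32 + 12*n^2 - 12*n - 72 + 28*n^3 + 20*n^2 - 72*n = b^3 + b^2*(2*n - 22) + b*(-31*n^2 + 14*n + 125) + 28*n^3 + 32*n^2 - 100*n - 104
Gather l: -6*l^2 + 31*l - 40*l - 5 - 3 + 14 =-6*l^2 - 9*l + 6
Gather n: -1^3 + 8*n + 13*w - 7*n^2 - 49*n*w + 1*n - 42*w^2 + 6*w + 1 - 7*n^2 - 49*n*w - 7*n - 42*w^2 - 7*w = -14*n^2 + n*(2 - 98*w) - 84*w^2 + 12*w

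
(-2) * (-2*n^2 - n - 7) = 4*n^2 + 2*n + 14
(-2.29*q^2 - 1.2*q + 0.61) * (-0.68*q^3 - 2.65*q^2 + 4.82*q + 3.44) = 1.5572*q^5 + 6.8845*q^4 - 8.2726*q^3 - 15.2781*q^2 - 1.1878*q + 2.0984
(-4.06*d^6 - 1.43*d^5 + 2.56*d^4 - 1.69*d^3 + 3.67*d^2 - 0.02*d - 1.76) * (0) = 0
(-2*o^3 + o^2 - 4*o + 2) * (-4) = 8*o^3 - 4*o^2 + 16*o - 8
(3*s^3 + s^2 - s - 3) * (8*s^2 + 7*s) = 24*s^5 + 29*s^4 - s^3 - 31*s^2 - 21*s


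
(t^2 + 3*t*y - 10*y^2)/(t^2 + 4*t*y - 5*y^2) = (-t + 2*y)/(-t + y)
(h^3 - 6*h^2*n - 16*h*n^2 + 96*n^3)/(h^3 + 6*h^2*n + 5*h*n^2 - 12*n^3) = (h^2 - 10*h*n + 24*n^2)/(h^2 + 2*h*n - 3*n^2)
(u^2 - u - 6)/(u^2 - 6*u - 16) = (u - 3)/(u - 8)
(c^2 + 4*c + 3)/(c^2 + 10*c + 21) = (c + 1)/(c + 7)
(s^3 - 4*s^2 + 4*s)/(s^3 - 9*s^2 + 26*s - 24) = s*(s - 2)/(s^2 - 7*s + 12)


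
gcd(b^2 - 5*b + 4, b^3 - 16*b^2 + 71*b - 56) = b - 1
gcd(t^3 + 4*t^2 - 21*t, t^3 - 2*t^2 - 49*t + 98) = t + 7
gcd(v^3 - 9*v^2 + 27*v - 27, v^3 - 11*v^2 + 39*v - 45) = v^2 - 6*v + 9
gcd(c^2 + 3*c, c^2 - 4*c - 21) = c + 3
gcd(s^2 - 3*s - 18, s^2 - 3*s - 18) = s^2 - 3*s - 18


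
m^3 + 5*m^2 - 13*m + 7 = (m - 1)^2*(m + 7)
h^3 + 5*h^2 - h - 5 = (h - 1)*(h + 1)*(h + 5)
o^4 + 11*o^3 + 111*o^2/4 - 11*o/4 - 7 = (o - 1/2)*(o + 1/2)*(o + 4)*(o + 7)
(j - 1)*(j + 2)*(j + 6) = j^3 + 7*j^2 + 4*j - 12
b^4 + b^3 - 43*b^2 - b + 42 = (b - 6)*(b - 1)*(b + 1)*(b + 7)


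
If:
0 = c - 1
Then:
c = 1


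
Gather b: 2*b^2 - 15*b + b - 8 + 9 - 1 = 2*b^2 - 14*b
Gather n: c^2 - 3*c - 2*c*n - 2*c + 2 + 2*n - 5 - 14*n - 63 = c^2 - 5*c + n*(-2*c - 12) - 66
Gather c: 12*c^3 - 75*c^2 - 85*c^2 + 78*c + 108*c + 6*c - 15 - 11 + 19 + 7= 12*c^3 - 160*c^2 + 192*c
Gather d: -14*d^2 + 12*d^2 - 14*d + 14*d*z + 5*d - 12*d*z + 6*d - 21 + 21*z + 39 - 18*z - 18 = -2*d^2 + d*(2*z - 3) + 3*z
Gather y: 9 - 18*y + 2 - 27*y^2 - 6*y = -27*y^2 - 24*y + 11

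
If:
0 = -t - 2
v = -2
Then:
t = -2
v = -2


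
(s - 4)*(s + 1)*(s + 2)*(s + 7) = s^4 + 6*s^3 - 17*s^2 - 78*s - 56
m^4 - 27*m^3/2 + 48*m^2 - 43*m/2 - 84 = (m - 8)*(m - 7/2)*(m - 3)*(m + 1)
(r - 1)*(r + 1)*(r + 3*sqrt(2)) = r^3 + 3*sqrt(2)*r^2 - r - 3*sqrt(2)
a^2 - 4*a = a*(a - 4)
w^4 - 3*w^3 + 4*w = w*(w - 2)^2*(w + 1)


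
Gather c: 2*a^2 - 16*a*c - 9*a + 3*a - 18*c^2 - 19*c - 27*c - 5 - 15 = 2*a^2 - 6*a - 18*c^2 + c*(-16*a - 46) - 20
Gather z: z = z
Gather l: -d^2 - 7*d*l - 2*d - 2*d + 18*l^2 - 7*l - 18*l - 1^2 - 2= -d^2 - 4*d + 18*l^2 + l*(-7*d - 25) - 3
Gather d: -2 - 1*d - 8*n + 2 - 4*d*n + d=-4*d*n - 8*n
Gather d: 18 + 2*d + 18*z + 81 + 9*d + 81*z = 11*d + 99*z + 99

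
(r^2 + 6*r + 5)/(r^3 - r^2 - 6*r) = (r^2 + 6*r + 5)/(r*(r^2 - r - 6))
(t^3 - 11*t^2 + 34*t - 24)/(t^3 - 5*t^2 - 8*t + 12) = (t - 4)/(t + 2)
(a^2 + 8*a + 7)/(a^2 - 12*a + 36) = (a^2 + 8*a + 7)/(a^2 - 12*a + 36)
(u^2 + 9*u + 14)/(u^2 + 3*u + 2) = (u + 7)/(u + 1)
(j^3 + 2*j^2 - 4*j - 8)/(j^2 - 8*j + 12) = (j^2 + 4*j + 4)/(j - 6)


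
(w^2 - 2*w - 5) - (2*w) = w^2 - 4*w - 5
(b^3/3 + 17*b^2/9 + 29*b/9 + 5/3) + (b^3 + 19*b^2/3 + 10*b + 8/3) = 4*b^3/3 + 74*b^2/9 + 119*b/9 + 13/3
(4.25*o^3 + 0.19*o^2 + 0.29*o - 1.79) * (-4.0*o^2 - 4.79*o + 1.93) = -17.0*o^5 - 21.1175*o^4 + 6.1324*o^3 + 6.1376*o^2 + 9.1338*o - 3.4547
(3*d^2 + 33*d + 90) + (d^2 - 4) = 4*d^2 + 33*d + 86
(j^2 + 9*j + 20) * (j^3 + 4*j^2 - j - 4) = j^5 + 13*j^4 + 55*j^3 + 67*j^2 - 56*j - 80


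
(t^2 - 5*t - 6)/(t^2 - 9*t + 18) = (t + 1)/(t - 3)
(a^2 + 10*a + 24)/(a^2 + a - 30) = (a + 4)/(a - 5)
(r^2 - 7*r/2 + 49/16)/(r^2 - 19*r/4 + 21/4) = (r - 7/4)/(r - 3)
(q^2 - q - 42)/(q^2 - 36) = (q - 7)/(q - 6)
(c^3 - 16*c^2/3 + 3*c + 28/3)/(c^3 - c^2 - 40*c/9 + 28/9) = 3*(c^2 - 3*c - 4)/(3*c^2 + 4*c - 4)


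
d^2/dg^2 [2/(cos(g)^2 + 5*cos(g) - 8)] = 2*(-4*sin(g)^4 + 59*sin(g)^2 - 85*cos(g)/4 - 15*cos(3*g)/4 + 11)/(-sin(g)^2 + 5*cos(g) - 7)^3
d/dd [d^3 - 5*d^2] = d*(3*d - 10)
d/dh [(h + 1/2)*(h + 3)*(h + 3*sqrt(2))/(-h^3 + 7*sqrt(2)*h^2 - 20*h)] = (7*h^4 + 20*sqrt(2)*h^4 - 74*h^3 + 42*sqrt(2)*h^3 - 434*h^2 - 114*sqrt(2)*h^2 - 252*h + 180*sqrt(2))/(2*h^2*(h^4 - 14*sqrt(2)*h^3 + 138*h^2 - 280*sqrt(2)*h + 400))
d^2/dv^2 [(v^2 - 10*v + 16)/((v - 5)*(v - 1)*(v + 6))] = 2*(v^6 - 30*v^5 + 189*v^4 - 520*v^3 + 312*v^2 - 1440*v + 6976)/(v^9 - 93*v^7 + 90*v^6 + 2883*v^5 - 5580*v^4 - 27091*v^3 + 86490*v^2 - 83700*v + 27000)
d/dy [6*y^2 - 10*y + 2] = 12*y - 10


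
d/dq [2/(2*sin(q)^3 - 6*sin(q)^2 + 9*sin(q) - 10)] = 6*(4*sin(q) + cos(2*q) - 4)*cos(q)/((sin(q) - 2)^2*(-2*sin(q) - cos(2*q) + 6)^2)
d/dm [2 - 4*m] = -4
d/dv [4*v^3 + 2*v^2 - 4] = 4*v*(3*v + 1)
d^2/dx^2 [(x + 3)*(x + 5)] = 2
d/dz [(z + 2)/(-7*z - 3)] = 11/(7*z + 3)^2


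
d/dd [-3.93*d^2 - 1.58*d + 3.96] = -7.86*d - 1.58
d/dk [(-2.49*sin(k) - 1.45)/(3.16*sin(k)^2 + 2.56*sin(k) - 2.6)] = (7.8684*sin(k)^2 + 9.164*sin(k) + 10.186)*cos(k)/(9.9856*sin(k)^4 + 16.1792*sin(k)^3 - 9.8784*sin(k)^2 - 13.312*sin(k) + 6.76)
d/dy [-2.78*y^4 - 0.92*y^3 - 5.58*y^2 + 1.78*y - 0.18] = -11.12*y^3 - 2.76*y^2 - 11.16*y + 1.78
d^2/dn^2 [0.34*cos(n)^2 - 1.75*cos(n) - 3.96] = 1.75*cos(n) - 0.68*cos(2*n)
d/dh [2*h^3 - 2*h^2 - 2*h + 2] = 6*h^2 - 4*h - 2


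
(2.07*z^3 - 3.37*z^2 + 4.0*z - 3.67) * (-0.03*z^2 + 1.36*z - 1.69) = -0.0621*z^5 + 2.9163*z^4 - 8.2015*z^3 + 11.2454*z^2 - 11.7512*z + 6.2023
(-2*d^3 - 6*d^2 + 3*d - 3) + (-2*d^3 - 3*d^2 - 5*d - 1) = -4*d^3 - 9*d^2 - 2*d - 4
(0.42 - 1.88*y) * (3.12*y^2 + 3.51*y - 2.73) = -5.8656*y^3 - 5.2884*y^2 + 6.6066*y - 1.1466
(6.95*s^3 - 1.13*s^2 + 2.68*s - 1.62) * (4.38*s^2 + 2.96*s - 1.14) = 30.441*s^5 + 15.6226*s^4 + 0.470600000000001*s^3 + 2.1254*s^2 - 7.8504*s + 1.8468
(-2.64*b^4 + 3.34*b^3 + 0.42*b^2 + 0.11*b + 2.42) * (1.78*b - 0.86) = -4.6992*b^5 + 8.2156*b^4 - 2.1248*b^3 - 0.1654*b^2 + 4.213*b - 2.0812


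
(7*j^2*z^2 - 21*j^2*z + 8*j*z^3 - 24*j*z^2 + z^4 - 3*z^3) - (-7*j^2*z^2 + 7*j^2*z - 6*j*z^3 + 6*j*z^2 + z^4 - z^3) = 14*j^2*z^2 - 28*j^2*z + 14*j*z^3 - 30*j*z^2 - 2*z^3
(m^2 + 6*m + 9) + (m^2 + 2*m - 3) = 2*m^2 + 8*m + 6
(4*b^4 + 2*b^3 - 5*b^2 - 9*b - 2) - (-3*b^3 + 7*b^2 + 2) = 4*b^4 + 5*b^3 - 12*b^2 - 9*b - 4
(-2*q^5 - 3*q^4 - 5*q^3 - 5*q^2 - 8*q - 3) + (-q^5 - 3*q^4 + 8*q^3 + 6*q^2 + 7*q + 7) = -3*q^5 - 6*q^4 + 3*q^3 + q^2 - q + 4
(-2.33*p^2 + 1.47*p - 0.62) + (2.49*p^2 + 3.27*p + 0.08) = 0.16*p^2 + 4.74*p - 0.54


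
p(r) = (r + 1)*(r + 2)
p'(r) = 2*r + 3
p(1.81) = 10.71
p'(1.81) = 6.62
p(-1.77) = -0.18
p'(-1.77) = -0.54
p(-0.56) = 0.63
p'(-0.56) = 1.88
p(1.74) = 10.25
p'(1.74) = 6.48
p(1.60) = 9.36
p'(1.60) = 6.20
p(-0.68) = 0.42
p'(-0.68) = 1.64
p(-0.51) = 0.73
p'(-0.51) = 1.98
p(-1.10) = -0.09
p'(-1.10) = 0.80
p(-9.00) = 56.00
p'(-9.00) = -15.00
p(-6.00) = 20.00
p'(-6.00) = -9.00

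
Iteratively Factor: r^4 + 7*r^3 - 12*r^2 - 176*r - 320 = (r + 4)*(r^3 + 3*r^2 - 24*r - 80) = (r + 4)^2*(r^2 - r - 20) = (r - 5)*(r + 4)^2*(r + 4)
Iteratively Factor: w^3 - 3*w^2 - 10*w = (w + 2)*(w^2 - 5*w) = (w - 5)*(w + 2)*(w)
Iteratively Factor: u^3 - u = (u + 1)*(u^2 - u) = u*(u + 1)*(u - 1)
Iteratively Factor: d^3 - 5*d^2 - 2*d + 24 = (d - 3)*(d^2 - 2*d - 8) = (d - 4)*(d - 3)*(d + 2)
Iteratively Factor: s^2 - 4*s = (s)*(s - 4)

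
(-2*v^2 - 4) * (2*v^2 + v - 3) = -4*v^4 - 2*v^3 - 2*v^2 - 4*v + 12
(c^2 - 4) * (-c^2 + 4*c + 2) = -c^4 + 4*c^3 + 6*c^2 - 16*c - 8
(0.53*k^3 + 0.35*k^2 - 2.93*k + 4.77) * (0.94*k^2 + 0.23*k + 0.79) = 0.4982*k^5 + 0.4509*k^4 - 2.255*k^3 + 4.0864*k^2 - 1.2176*k + 3.7683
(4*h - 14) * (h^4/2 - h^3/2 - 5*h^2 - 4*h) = 2*h^5 - 9*h^4 - 13*h^3 + 54*h^2 + 56*h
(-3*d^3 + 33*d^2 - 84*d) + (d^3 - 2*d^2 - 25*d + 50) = -2*d^3 + 31*d^2 - 109*d + 50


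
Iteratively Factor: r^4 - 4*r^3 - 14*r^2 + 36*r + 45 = (r + 3)*(r^3 - 7*r^2 + 7*r + 15) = (r - 3)*(r + 3)*(r^2 - 4*r - 5) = (r - 5)*(r - 3)*(r + 3)*(r + 1)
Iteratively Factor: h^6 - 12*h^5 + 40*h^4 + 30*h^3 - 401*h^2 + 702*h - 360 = (h - 1)*(h^5 - 11*h^4 + 29*h^3 + 59*h^2 - 342*h + 360) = (h - 3)*(h - 1)*(h^4 - 8*h^3 + 5*h^2 + 74*h - 120) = (h - 5)*(h - 3)*(h - 1)*(h^3 - 3*h^2 - 10*h + 24) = (h - 5)*(h - 3)*(h - 1)*(h + 3)*(h^2 - 6*h + 8) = (h - 5)*(h - 4)*(h - 3)*(h - 1)*(h + 3)*(h - 2)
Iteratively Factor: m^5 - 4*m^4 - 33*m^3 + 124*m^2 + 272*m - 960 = (m - 4)*(m^4 - 33*m^2 - 8*m + 240) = (m - 5)*(m - 4)*(m^3 + 5*m^2 - 8*m - 48) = (m - 5)*(m - 4)*(m - 3)*(m^2 + 8*m + 16) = (m - 5)*(m - 4)*(m - 3)*(m + 4)*(m + 4)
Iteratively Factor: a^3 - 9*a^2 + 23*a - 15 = (a - 1)*(a^2 - 8*a + 15) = (a - 5)*(a - 1)*(a - 3)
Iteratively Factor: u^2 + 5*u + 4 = (u + 4)*(u + 1)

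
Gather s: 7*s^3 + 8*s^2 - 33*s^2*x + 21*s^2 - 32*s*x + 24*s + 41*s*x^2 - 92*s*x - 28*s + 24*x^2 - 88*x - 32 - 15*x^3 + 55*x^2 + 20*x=7*s^3 + s^2*(29 - 33*x) + s*(41*x^2 - 124*x - 4) - 15*x^3 + 79*x^2 - 68*x - 32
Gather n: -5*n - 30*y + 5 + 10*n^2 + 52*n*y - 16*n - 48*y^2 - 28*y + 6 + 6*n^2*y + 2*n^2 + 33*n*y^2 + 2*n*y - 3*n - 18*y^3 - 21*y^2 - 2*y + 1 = n^2*(6*y + 12) + n*(33*y^2 + 54*y - 24) - 18*y^3 - 69*y^2 - 60*y + 12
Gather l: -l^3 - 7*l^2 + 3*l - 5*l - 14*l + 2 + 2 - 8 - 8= -l^3 - 7*l^2 - 16*l - 12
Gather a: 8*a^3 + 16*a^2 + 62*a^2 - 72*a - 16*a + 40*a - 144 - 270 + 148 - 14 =8*a^3 + 78*a^2 - 48*a - 280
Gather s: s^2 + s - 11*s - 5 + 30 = s^2 - 10*s + 25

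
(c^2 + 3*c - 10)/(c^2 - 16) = (c^2 + 3*c - 10)/(c^2 - 16)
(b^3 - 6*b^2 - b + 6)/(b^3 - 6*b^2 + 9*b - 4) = (b^2 - 5*b - 6)/(b^2 - 5*b + 4)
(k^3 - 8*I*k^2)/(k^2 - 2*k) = k*(k - 8*I)/(k - 2)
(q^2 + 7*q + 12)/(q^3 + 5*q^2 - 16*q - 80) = (q + 3)/(q^2 + q - 20)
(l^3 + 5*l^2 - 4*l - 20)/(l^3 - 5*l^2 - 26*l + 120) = (l^2 - 4)/(l^2 - 10*l + 24)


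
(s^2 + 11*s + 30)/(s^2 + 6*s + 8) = (s^2 + 11*s + 30)/(s^2 + 6*s + 8)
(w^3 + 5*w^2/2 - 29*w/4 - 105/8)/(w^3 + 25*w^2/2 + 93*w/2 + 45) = (w^2 + w - 35/4)/(w^2 + 11*w + 30)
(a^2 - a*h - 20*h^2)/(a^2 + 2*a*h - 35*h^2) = (a + 4*h)/(a + 7*h)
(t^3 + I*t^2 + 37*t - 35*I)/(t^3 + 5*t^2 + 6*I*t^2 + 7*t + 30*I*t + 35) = (t - 5*I)/(t + 5)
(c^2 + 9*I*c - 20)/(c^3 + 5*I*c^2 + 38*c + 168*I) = (c + 5*I)/(c^2 + I*c + 42)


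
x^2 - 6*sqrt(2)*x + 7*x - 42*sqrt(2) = (x + 7)*(x - 6*sqrt(2))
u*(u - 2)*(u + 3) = u^3 + u^2 - 6*u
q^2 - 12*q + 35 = (q - 7)*(q - 5)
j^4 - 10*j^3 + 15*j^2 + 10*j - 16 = (j - 8)*(j - 2)*(j - 1)*(j + 1)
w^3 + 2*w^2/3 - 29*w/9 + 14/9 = (w - 1)*(w - 2/3)*(w + 7/3)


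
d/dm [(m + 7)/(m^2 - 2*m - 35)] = (m^2 - 2*m - 2*(m - 1)*(m + 7) - 35)/(-m^2 + 2*m + 35)^2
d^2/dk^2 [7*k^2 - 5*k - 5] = 14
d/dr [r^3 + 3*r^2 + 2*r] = 3*r^2 + 6*r + 2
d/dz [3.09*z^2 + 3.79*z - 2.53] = 6.18*z + 3.79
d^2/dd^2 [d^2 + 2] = 2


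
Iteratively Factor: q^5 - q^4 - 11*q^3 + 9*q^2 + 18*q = (q + 3)*(q^4 - 4*q^3 + q^2 + 6*q) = (q - 3)*(q + 3)*(q^3 - q^2 - 2*q) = (q - 3)*(q + 1)*(q + 3)*(q^2 - 2*q) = (q - 3)*(q - 2)*(q + 1)*(q + 3)*(q)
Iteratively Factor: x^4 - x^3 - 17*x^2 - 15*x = (x + 1)*(x^3 - 2*x^2 - 15*x) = (x - 5)*(x + 1)*(x^2 + 3*x) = (x - 5)*(x + 1)*(x + 3)*(x)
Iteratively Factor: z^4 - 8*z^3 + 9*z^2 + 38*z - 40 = (z - 1)*(z^3 - 7*z^2 + 2*z + 40) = (z - 1)*(z + 2)*(z^2 - 9*z + 20) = (z - 5)*(z - 1)*(z + 2)*(z - 4)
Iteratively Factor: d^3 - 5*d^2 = (d - 5)*(d^2) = d*(d - 5)*(d)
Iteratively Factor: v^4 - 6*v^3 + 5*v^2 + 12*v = (v - 3)*(v^3 - 3*v^2 - 4*v) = (v - 3)*(v + 1)*(v^2 - 4*v) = (v - 4)*(v - 3)*(v + 1)*(v)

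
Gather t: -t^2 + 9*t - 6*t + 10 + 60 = -t^2 + 3*t + 70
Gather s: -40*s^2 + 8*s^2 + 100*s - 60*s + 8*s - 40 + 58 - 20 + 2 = -32*s^2 + 48*s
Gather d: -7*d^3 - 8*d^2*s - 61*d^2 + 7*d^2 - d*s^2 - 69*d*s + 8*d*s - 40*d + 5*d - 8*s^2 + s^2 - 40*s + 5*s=-7*d^3 + d^2*(-8*s - 54) + d*(-s^2 - 61*s - 35) - 7*s^2 - 35*s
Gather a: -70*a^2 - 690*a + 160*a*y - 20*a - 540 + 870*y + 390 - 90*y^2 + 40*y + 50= -70*a^2 + a*(160*y - 710) - 90*y^2 + 910*y - 100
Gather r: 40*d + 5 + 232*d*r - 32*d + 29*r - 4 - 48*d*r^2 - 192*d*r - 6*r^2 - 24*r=8*d + r^2*(-48*d - 6) + r*(40*d + 5) + 1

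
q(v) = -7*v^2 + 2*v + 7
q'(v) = 2 - 14*v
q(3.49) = -71.28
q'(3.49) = -46.86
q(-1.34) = -8.25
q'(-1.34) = 20.76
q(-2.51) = -42.12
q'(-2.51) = 37.14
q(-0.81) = 0.79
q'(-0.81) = 13.34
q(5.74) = -212.15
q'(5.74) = -78.36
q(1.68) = -9.40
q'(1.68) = -21.52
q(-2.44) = -39.56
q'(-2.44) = 36.16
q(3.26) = -60.87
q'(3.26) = -43.64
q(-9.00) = -578.00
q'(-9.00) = 128.00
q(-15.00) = -1598.00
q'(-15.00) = 212.00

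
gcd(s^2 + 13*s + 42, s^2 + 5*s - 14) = s + 7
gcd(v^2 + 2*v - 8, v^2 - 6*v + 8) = v - 2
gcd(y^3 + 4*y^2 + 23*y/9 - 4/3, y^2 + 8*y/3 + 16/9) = y + 4/3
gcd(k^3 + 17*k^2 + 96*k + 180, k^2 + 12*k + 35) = k + 5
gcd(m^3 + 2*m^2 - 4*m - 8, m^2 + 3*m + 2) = m + 2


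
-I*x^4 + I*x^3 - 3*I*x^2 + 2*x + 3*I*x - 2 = (x - 1)*(x - 2*I)*(x + I)*(-I*x + 1)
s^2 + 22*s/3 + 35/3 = (s + 7/3)*(s + 5)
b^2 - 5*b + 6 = (b - 3)*(b - 2)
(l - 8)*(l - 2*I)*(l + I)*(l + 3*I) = l^4 - 8*l^3 + 2*I*l^3 + 5*l^2 - 16*I*l^2 - 40*l + 6*I*l - 48*I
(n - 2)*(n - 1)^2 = n^3 - 4*n^2 + 5*n - 2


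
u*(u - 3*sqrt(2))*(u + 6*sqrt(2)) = u^3 + 3*sqrt(2)*u^2 - 36*u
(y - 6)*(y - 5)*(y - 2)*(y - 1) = y^4 - 14*y^3 + 65*y^2 - 112*y + 60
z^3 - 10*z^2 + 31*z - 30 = (z - 5)*(z - 3)*(z - 2)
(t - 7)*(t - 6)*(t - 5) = t^3 - 18*t^2 + 107*t - 210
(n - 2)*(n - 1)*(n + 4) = n^3 + n^2 - 10*n + 8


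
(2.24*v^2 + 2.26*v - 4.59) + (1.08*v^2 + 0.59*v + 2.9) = 3.32*v^2 + 2.85*v - 1.69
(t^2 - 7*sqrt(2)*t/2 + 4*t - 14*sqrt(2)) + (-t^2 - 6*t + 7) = -7*sqrt(2)*t/2 - 2*t - 14*sqrt(2) + 7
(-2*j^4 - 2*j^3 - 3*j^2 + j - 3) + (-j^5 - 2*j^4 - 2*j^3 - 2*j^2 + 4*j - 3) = -j^5 - 4*j^4 - 4*j^3 - 5*j^2 + 5*j - 6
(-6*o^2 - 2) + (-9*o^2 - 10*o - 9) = -15*o^2 - 10*o - 11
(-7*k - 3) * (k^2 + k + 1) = -7*k^3 - 10*k^2 - 10*k - 3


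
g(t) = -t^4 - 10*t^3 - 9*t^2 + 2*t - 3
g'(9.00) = -5506.00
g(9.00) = -14565.00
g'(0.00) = 2.00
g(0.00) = -3.00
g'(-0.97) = -5.12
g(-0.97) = -5.17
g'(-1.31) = -16.91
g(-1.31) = -1.53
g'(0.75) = -30.06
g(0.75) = -11.10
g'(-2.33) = -68.33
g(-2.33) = 40.50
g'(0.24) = -4.10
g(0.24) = -3.18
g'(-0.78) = -0.31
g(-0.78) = -5.66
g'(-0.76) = 0.11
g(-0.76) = -5.66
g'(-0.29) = 4.79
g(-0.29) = -4.10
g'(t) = -4*t^3 - 30*t^2 - 18*t + 2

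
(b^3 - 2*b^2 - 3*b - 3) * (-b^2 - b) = -b^5 + b^4 + 5*b^3 + 6*b^2 + 3*b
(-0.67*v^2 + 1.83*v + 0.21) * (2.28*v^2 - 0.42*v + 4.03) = -1.5276*v^4 + 4.4538*v^3 - 2.9899*v^2 + 7.2867*v + 0.8463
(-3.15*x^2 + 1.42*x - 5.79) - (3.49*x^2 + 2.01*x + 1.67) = -6.64*x^2 - 0.59*x - 7.46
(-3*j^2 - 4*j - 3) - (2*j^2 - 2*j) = -5*j^2 - 2*j - 3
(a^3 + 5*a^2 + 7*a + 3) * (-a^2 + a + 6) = -a^5 - 4*a^4 + 4*a^3 + 34*a^2 + 45*a + 18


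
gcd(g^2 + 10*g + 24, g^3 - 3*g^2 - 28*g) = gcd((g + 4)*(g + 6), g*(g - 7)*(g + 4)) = g + 4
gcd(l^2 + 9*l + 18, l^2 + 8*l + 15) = l + 3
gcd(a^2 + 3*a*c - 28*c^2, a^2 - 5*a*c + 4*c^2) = a - 4*c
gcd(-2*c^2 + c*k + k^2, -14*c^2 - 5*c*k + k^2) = 2*c + k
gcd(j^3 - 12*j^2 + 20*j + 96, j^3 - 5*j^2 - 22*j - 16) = j^2 - 6*j - 16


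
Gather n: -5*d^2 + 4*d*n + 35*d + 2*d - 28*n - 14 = -5*d^2 + 37*d + n*(4*d - 28) - 14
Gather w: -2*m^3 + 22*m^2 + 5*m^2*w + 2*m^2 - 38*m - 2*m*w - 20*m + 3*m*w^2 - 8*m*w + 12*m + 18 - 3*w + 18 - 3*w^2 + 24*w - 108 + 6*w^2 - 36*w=-2*m^3 + 24*m^2 - 46*m + w^2*(3*m + 3) + w*(5*m^2 - 10*m - 15) - 72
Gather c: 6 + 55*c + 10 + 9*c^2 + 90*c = 9*c^2 + 145*c + 16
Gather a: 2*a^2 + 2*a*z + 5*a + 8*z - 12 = 2*a^2 + a*(2*z + 5) + 8*z - 12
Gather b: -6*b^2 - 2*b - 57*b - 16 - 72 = -6*b^2 - 59*b - 88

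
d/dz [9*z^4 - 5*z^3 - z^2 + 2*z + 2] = 36*z^3 - 15*z^2 - 2*z + 2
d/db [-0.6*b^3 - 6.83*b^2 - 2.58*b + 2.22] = -1.8*b^2 - 13.66*b - 2.58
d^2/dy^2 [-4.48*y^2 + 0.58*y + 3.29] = -8.96000000000000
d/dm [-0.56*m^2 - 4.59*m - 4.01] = -1.12*m - 4.59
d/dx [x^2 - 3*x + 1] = 2*x - 3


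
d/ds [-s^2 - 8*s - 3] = -2*s - 8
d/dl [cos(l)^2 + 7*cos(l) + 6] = -(2*cos(l) + 7)*sin(l)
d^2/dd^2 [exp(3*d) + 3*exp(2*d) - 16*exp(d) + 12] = (9*exp(2*d) + 12*exp(d) - 16)*exp(d)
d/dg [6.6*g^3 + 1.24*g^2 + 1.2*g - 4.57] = 19.8*g^2 + 2.48*g + 1.2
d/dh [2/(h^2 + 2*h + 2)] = 4*(-h - 1)/(h^2 + 2*h + 2)^2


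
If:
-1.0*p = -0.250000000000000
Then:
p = 0.25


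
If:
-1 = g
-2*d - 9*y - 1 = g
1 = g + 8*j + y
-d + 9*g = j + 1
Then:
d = -369/37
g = -1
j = -1/37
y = 82/37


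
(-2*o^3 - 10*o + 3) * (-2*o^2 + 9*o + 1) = 4*o^5 - 18*o^4 + 18*o^3 - 96*o^2 + 17*o + 3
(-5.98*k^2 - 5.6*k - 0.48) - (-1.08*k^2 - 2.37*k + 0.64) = -4.9*k^2 - 3.23*k - 1.12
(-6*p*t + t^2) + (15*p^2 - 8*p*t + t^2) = 15*p^2 - 14*p*t + 2*t^2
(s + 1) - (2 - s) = 2*s - 1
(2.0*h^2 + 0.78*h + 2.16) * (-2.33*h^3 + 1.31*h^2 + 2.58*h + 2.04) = -4.66*h^5 + 0.8026*h^4 + 1.149*h^3 + 8.922*h^2 + 7.164*h + 4.4064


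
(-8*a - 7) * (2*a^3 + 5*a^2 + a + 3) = -16*a^4 - 54*a^3 - 43*a^2 - 31*a - 21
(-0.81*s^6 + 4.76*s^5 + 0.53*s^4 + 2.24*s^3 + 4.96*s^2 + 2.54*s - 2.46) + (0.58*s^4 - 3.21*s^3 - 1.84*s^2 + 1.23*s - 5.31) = -0.81*s^6 + 4.76*s^5 + 1.11*s^4 - 0.97*s^3 + 3.12*s^2 + 3.77*s - 7.77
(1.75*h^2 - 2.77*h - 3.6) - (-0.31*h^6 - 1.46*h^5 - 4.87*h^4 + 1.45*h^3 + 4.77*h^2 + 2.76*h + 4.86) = 0.31*h^6 + 1.46*h^5 + 4.87*h^4 - 1.45*h^3 - 3.02*h^2 - 5.53*h - 8.46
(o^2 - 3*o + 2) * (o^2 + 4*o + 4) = o^4 + o^3 - 6*o^2 - 4*o + 8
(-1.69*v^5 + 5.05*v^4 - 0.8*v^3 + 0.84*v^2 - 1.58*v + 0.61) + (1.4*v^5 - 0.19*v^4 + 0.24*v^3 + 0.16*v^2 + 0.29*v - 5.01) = -0.29*v^5 + 4.86*v^4 - 0.56*v^3 + 1.0*v^2 - 1.29*v - 4.4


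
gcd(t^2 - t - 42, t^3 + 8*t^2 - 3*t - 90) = t + 6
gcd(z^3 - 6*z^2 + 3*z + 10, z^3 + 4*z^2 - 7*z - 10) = z^2 - z - 2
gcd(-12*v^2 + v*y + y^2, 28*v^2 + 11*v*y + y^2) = 4*v + y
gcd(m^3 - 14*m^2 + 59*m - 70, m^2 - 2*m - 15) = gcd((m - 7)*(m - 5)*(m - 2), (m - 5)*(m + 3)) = m - 5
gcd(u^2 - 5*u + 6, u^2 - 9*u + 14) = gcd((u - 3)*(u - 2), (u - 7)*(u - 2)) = u - 2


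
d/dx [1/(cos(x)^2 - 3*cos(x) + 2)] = (2*cos(x) - 3)*sin(x)/(cos(x)^2 - 3*cos(x) + 2)^2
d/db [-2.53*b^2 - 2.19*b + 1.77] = -5.06*b - 2.19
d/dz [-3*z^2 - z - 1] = -6*z - 1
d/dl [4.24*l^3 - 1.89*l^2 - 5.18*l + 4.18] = 12.72*l^2 - 3.78*l - 5.18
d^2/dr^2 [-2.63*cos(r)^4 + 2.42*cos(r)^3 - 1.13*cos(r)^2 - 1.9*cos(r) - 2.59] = 42.08*cos(r)^4 - 21.78*cos(r)^3 - 27.04*cos(r)^2 + 16.42*cos(r) - 2.26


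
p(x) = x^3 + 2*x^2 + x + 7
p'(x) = 3*x^2 + 4*x + 1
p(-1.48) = 6.66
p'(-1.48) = 1.65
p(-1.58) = 6.47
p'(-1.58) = 2.17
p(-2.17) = 4.03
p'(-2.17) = 6.45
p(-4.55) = -50.34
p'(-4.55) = 44.91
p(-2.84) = -2.62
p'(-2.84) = 13.84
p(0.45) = 7.95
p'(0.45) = 3.41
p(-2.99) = -4.84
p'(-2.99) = 15.86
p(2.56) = 39.44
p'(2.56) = 30.90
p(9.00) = 907.00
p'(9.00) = 280.00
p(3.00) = 55.00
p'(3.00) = 40.00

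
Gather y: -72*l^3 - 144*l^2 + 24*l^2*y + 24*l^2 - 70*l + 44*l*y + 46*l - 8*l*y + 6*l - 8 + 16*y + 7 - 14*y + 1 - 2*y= -72*l^3 - 120*l^2 - 18*l + y*(24*l^2 + 36*l)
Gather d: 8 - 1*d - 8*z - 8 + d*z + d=d*z - 8*z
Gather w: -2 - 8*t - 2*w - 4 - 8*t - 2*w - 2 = -16*t - 4*w - 8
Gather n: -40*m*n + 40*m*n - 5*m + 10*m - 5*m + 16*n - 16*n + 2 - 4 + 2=0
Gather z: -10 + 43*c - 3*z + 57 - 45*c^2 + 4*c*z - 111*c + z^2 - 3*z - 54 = -45*c^2 - 68*c + z^2 + z*(4*c - 6) - 7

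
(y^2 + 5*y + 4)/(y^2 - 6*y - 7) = (y + 4)/(y - 7)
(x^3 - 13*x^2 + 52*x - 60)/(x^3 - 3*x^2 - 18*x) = (x^2 - 7*x + 10)/(x*(x + 3))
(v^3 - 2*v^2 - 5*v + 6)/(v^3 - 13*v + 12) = (v + 2)/(v + 4)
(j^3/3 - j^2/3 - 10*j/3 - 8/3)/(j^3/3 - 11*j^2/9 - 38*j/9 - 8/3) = 3*(j^2 - 2*j - 8)/(3*j^2 - 14*j - 24)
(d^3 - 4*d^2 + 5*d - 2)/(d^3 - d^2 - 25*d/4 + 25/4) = 4*(d^2 - 3*d + 2)/(4*d^2 - 25)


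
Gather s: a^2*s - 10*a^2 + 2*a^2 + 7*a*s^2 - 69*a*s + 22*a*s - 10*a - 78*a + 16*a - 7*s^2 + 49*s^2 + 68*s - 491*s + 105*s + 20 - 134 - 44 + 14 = -8*a^2 - 72*a + s^2*(7*a + 42) + s*(a^2 - 47*a - 318) - 144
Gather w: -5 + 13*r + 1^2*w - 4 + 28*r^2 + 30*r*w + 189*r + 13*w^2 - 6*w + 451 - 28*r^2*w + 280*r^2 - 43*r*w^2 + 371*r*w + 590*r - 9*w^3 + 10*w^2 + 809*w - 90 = 308*r^2 + 792*r - 9*w^3 + w^2*(23 - 43*r) + w*(-28*r^2 + 401*r + 804) + 352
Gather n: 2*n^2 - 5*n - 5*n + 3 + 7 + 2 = 2*n^2 - 10*n + 12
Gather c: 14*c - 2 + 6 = 14*c + 4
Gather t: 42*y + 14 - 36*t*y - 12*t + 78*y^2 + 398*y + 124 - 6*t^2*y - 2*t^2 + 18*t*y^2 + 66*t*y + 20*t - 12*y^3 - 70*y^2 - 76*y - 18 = t^2*(-6*y - 2) + t*(18*y^2 + 30*y + 8) - 12*y^3 + 8*y^2 + 364*y + 120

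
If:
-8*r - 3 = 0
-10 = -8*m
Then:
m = 5/4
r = -3/8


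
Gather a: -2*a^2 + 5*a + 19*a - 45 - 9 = -2*a^2 + 24*a - 54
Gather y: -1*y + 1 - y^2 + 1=-y^2 - y + 2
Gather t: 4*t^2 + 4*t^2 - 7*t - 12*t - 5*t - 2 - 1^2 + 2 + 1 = 8*t^2 - 24*t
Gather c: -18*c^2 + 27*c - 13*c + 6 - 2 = -18*c^2 + 14*c + 4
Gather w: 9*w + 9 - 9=9*w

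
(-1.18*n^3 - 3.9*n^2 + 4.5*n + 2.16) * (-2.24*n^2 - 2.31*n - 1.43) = 2.6432*n^5 + 11.4618*n^4 + 0.616399999999999*n^3 - 9.6564*n^2 - 11.4246*n - 3.0888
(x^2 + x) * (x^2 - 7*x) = x^4 - 6*x^3 - 7*x^2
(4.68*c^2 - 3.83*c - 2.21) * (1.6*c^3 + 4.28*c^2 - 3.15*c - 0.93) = 7.488*c^5 + 13.9024*c^4 - 34.6704*c^3 - 1.7467*c^2 + 10.5234*c + 2.0553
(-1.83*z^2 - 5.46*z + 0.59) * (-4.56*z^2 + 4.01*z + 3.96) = 8.3448*z^4 + 17.5593*z^3 - 31.8318*z^2 - 19.2557*z + 2.3364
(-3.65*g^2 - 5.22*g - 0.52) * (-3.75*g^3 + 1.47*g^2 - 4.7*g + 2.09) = 13.6875*g^5 + 14.2095*g^4 + 11.4316*g^3 + 16.1411*g^2 - 8.4658*g - 1.0868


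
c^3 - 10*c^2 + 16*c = c*(c - 8)*(c - 2)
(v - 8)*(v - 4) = v^2 - 12*v + 32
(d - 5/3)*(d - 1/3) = d^2 - 2*d + 5/9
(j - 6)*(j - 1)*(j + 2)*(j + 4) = j^4 - j^3 - 28*j^2 - 20*j + 48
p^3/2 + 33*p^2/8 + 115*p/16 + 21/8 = (p/2 + 1/4)*(p + 7/4)*(p + 6)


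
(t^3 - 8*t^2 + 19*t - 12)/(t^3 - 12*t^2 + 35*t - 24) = (t - 4)/(t - 8)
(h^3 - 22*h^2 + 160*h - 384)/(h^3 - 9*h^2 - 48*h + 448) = (h - 6)/(h + 7)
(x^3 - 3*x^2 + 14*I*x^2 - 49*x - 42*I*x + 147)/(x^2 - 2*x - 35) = (x^3 + x^2*(-3 + 14*I) + x*(-49 - 42*I) + 147)/(x^2 - 2*x - 35)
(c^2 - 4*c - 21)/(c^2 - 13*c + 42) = (c + 3)/(c - 6)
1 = 1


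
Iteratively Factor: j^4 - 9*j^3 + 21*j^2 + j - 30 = (j - 2)*(j^3 - 7*j^2 + 7*j + 15) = (j - 3)*(j - 2)*(j^2 - 4*j - 5) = (j - 3)*(j - 2)*(j + 1)*(j - 5)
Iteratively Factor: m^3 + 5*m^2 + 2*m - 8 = (m + 4)*(m^2 + m - 2) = (m - 1)*(m + 4)*(m + 2)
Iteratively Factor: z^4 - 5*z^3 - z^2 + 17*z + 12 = (z - 4)*(z^3 - z^2 - 5*z - 3) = (z - 4)*(z - 3)*(z^2 + 2*z + 1) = (z - 4)*(z - 3)*(z + 1)*(z + 1)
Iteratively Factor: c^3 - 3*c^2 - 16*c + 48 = (c - 4)*(c^2 + c - 12) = (c - 4)*(c + 4)*(c - 3)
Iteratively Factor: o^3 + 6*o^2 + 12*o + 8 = (o + 2)*(o^2 + 4*o + 4) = (o + 2)^2*(o + 2)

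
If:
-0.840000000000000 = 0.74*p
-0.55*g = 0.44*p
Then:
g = 0.91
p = -1.14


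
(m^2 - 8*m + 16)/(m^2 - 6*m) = (m^2 - 8*m + 16)/(m*(m - 6))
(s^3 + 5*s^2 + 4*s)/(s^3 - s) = (s + 4)/(s - 1)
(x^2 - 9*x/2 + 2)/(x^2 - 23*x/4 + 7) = 2*(2*x - 1)/(4*x - 7)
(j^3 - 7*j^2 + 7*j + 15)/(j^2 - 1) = (j^2 - 8*j + 15)/(j - 1)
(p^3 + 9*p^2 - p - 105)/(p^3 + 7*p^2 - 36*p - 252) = (p^2 + 2*p - 15)/(p^2 - 36)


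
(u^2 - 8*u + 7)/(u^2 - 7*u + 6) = (u - 7)/(u - 6)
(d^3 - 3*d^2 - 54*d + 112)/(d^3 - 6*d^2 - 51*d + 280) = (d - 2)/(d - 5)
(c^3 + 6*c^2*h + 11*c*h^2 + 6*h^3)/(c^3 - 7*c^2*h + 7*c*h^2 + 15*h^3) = (c^2 + 5*c*h + 6*h^2)/(c^2 - 8*c*h + 15*h^2)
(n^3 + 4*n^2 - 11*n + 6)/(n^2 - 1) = (n^2 + 5*n - 6)/(n + 1)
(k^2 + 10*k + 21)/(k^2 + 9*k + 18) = (k + 7)/(k + 6)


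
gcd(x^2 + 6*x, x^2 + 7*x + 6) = x + 6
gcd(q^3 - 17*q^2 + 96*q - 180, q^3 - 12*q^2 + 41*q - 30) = q^2 - 11*q + 30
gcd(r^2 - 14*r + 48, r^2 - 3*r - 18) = r - 6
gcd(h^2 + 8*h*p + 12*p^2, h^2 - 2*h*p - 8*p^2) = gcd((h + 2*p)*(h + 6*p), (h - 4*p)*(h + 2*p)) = h + 2*p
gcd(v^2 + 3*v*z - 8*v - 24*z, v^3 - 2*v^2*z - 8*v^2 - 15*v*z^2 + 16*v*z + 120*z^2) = v^2 + 3*v*z - 8*v - 24*z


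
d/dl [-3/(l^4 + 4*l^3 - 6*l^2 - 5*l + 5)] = 3*(4*l^3 + 12*l^2 - 12*l - 5)/(l^4 + 4*l^3 - 6*l^2 - 5*l + 5)^2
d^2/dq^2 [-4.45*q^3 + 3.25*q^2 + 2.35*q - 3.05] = 6.5 - 26.7*q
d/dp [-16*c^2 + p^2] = 2*p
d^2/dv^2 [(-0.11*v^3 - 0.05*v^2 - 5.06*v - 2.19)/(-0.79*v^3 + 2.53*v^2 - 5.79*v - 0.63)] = (2.22044604925031e-16*v^7 + 0.502123999999999*v^6 + 15.92877*v^5 - 46.3083780000001*v^4 - 42.704792*v^3 + 116.876808*v^2 - 150.370938*v + 116.941806)/(0.493039*v^9 - 4.736919*v^8 + 26.01075*v^7 - 84.449566*v^6 + 183.080664*v^5 - 225.06012*v^4 + 139.673106*v^3 + 60.348078*v^2 + 6.894153*v + 0.250047)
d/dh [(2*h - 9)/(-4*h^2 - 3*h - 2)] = (8*h^2 - 72*h - 31)/(16*h^4 + 24*h^3 + 25*h^2 + 12*h + 4)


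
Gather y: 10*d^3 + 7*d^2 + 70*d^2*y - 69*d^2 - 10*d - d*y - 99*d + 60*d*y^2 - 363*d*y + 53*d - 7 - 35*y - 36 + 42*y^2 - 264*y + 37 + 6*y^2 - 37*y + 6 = 10*d^3 - 62*d^2 - 56*d + y^2*(60*d + 48) + y*(70*d^2 - 364*d - 336)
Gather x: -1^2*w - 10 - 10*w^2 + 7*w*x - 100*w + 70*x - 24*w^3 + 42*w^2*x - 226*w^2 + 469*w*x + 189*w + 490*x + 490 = -24*w^3 - 236*w^2 + 88*w + x*(42*w^2 + 476*w + 560) + 480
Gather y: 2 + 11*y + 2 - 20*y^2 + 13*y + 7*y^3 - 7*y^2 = 7*y^3 - 27*y^2 + 24*y + 4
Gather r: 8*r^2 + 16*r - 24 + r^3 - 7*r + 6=r^3 + 8*r^2 + 9*r - 18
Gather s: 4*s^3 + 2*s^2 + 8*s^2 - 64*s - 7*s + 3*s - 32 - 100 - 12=4*s^3 + 10*s^2 - 68*s - 144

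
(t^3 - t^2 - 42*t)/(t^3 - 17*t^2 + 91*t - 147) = t*(t + 6)/(t^2 - 10*t + 21)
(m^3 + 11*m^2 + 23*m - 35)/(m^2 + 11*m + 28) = (m^2 + 4*m - 5)/(m + 4)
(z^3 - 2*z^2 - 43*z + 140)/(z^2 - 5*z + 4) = (z^2 + 2*z - 35)/(z - 1)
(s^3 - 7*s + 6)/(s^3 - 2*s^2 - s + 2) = (s + 3)/(s + 1)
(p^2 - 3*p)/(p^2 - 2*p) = (p - 3)/(p - 2)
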